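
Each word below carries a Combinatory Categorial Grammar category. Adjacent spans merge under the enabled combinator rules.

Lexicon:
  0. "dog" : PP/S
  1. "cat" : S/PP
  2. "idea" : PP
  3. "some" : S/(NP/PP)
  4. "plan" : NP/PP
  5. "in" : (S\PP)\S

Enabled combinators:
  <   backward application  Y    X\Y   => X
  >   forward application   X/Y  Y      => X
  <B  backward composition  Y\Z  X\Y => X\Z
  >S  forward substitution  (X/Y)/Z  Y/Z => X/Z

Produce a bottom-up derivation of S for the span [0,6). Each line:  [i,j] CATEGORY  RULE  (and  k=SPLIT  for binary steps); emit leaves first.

[0,1] PP/S  lex  "dog"
[1,2] S/PP  lex  "cat"
[2,3] PP  lex  "idea"
[1,3] S  >  k=2
[0,3] PP  >  k=1
[3,4] S/(NP/PP)  lex  "some"
[4,5] NP/PP  lex  "plan"
[3,5] S  >  k=4
[5,6] (S\PP)\S  lex  "in"
[3,6] S\PP  <  k=5
[0,6] S  <  k=3

[0,6] S   <
  [0,3] PP   >
    [0,1] "dog" : PP/S
    [1,3] S   >
      [1,2] "cat" : S/PP
      [2,3] "idea" : PP
  [3,6] S\PP   <
    [3,5] S   >
      [3,4] "some" : S/(NP/PP)
      [4,5] "plan" : NP/PP
    [5,6] "in" : (S\PP)\S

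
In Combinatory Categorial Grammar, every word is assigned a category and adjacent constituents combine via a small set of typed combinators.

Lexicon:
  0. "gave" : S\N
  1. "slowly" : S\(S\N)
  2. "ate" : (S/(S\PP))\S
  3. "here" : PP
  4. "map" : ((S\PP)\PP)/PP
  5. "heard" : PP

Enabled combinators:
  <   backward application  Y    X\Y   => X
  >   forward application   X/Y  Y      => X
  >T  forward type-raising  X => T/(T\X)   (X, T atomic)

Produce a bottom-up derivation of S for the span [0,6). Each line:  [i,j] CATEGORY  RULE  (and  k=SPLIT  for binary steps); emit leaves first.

[0,6] S   >
  [0,3] S/(S\PP)   <
    [0,2] S   <
      [0,1] "gave" : S\N
      [1,2] "slowly" : S\(S\N)
    [2,3] "ate" : (S/(S\PP))\S
  [3,6] S\PP   <
    [3,4] "here" : PP
    [4,6] (S\PP)\PP   >
      [4,5] "map" : ((S\PP)\PP)/PP
      [5,6] "heard" : PP

[0,1] S\N  lex  "gave"
[1,2] S\(S\N)  lex  "slowly"
[0,2] S  <  k=1
[2,3] (S/(S\PP))\S  lex  "ate"
[0,3] S/(S\PP)  <  k=2
[3,4] PP  lex  "here"
[4,5] ((S\PP)\PP)/PP  lex  "map"
[5,6] PP  lex  "heard"
[4,6] (S\PP)\PP  >  k=5
[3,6] S\PP  <  k=4
[0,6] S  >  k=3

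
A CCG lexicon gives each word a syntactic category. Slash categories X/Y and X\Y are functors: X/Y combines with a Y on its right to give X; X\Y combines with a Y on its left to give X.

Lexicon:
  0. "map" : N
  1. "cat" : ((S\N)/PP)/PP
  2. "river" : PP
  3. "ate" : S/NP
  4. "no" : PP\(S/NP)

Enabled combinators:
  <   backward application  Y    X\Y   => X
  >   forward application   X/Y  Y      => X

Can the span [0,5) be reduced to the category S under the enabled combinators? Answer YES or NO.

YES

[0,5] S   <
  [0,1] "map" : N
  [1,5] S\N   >
    [1,3] (S\N)/PP   >
      [1,2] "cat" : ((S\N)/PP)/PP
      [2,3] "river" : PP
    [3,5] PP   <
      [3,4] "ate" : S/NP
      [4,5] "no" : PP\(S/NP)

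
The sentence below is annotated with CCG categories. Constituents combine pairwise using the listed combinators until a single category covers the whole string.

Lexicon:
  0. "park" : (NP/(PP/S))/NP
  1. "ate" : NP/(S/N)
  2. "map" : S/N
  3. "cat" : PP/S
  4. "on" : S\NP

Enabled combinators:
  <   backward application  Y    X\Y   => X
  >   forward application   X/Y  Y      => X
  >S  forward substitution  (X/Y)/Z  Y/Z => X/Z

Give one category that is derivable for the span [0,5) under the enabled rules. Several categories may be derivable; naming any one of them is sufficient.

[0,5] S   <
  [0,4] NP   >
    [0,3] NP/(PP/S)   >
      [0,1] "park" : (NP/(PP/S))/NP
      [1,3] NP   >
        [1,2] "ate" : NP/(S/N)
        [2,3] "map" : S/N
    [3,4] "cat" : PP/S
  [4,5] "on" : S\NP

S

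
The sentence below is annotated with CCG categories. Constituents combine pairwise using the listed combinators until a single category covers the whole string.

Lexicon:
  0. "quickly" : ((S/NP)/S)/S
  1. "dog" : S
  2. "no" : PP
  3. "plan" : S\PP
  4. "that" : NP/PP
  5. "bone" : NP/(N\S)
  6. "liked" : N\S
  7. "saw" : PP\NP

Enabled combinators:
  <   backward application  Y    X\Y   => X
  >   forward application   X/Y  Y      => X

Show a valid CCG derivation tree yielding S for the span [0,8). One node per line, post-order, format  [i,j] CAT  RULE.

[0,8] S   >
  [0,4] S/NP   >
    [0,2] (S/NP)/S   >
      [0,1] "quickly" : ((S/NP)/S)/S
      [1,2] "dog" : S
    [2,4] S   <
      [2,3] "no" : PP
      [3,4] "plan" : S\PP
  [4,8] NP   >
    [4,5] "that" : NP/PP
    [5,8] PP   <
      [5,7] NP   >
        [5,6] "bone" : NP/(N\S)
        [6,7] "liked" : N\S
      [7,8] "saw" : PP\NP

[0,1] ((S/NP)/S)/S  lex  "quickly"
[1,2] S  lex  "dog"
[0,2] (S/NP)/S  >  k=1
[2,3] PP  lex  "no"
[3,4] S\PP  lex  "plan"
[2,4] S  <  k=3
[0,4] S/NP  >  k=2
[4,5] NP/PP  lex  "that"
[5,6] NP/(N\S)  lex  "bone"
[6,7] N\S  lex  "liked"
[5,7] NP  >  k=6
[7,8] PP\NP  lex  "saw"
[5,8] PP  <  k=7
[4,8] NP  >  k=5
[0,8] S  >  k=4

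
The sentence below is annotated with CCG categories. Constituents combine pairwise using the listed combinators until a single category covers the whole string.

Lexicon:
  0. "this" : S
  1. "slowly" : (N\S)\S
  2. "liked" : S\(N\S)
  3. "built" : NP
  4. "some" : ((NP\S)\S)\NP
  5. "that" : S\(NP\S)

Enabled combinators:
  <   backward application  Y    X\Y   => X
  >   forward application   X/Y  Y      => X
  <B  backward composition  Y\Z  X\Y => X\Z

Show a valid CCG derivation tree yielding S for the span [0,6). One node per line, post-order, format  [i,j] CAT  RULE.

[0,1] S  lex  "this"
[1,2] (N\S)\S  lex  "slowly"
[0,2] N\S  <  k=1
[2,3] S\(N\S)  lex  "liked"
[0,3] S  <  k=2
[3,4] NP  lex  "built"
[4,5] ((NP\S)\S)\NP  lex  "some"
[3,5] (NP\S)\S  <  k=4
[0,5] NP\S  <  k=3
[5,6] S\(NP\S)  lex  "that"
[0,6] S  <  k=5

[0,6] S   <
  [0,5] NP\S   <
    [0,3] S   <
      [0,2] N\S   <
        [0,1] "this" : S
        [1,2] "slowly" : (N\S)\S
      [2,3] "liked" : S\(N\S)
    [3,5] (NP\S)\S   <
      [3,4] "built" : NP
      [4,5] "some" : ((NP\S)\S)\NP
  [5,6] "that" : S\(NP\S)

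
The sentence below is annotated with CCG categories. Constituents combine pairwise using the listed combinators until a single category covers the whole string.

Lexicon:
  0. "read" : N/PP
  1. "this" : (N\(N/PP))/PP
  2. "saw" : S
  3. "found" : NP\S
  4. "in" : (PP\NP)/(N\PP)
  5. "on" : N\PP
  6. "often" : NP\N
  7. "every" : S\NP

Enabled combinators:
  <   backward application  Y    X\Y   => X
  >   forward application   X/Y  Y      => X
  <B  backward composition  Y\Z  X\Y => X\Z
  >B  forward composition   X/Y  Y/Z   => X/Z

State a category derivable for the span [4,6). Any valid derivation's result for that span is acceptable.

[0,8] S   <
  [0,7] NP   <
    [0,6] N   <
      [0,1] "read" : N/PP
      [1,6] N\(N/PP)   >
        [1,2] "this" : (N\(N/PP))/PP
        [2,6] PP   <
          [2,4] NP   <
            [2,3] "saw" : S
            [3,4] "found" : NP\S
          [4,6] PP\NP   >
            [4,5] "in" : (PP\NP)/(N\PP)
            [5,6] "on" : N\PP
    [6,7] "often" : NP\N
  [7,8] "every" : S\NP

PP\NP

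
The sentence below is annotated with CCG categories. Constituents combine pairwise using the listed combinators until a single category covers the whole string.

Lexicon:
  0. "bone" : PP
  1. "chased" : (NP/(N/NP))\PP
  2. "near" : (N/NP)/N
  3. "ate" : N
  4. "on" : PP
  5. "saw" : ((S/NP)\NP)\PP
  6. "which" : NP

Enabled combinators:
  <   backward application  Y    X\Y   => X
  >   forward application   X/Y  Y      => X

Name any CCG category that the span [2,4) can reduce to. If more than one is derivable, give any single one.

[0,7] S   >
  [0,6] S/NP   <
    [0,4] NP   >
      [0,2] NP/(N/NP)   <
        [0,1] "bone" : PP
        [1,2] "chased" : (NP/(N/NP))\PP
      [2,4] N/NP   >
        [2,3] "near" : (N/NP)/N
        [3,4] "ate" : N
    [4,6] (S/NP)\NP   <
      [4,5] "on" : PP
      [5,6] "saw" : ((S/NP)\NP)\PP
  [6,7] "which" : NP

N/NP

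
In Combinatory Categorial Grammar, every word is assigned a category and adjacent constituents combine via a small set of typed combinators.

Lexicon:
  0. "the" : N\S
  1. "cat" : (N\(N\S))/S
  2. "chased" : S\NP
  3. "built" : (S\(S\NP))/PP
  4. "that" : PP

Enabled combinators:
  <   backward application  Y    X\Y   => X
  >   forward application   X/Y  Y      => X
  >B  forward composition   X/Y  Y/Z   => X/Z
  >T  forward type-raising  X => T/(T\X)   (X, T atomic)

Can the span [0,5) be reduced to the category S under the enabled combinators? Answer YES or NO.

N\S (N\(N\S))/S S\NP (S\(S\NP))/PP PP
CKY chart[0,5] = {N, N/(N\N), NP/(NP\N), PP/(PP\N), S/(S\N)}; S ∉ chart

NO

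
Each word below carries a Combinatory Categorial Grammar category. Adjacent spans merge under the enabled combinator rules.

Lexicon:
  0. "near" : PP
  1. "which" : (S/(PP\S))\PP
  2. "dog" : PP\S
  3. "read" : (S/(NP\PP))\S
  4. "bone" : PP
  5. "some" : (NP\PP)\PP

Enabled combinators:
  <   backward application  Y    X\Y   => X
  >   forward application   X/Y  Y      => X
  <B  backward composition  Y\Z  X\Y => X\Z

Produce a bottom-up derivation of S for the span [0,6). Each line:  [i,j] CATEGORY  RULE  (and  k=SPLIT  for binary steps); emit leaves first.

[0,6] S   >
  [0,4] S/(NP\PP)   <
    [0,3] S   >
      [0,2] S/(PP\S)   <
        [0,1] "near" : PP
        [1,2] "which" : (S/(PP\S))\PP
      [2,3] "dog" : PP\S
    [3,4] "read" : (S/(NP\PP))\S
  [4,6] NP\PP   <
    [4,5] "bone" : PP
    [5,6] "some" : (NP\PP)\PP

[0,1] PP  lex  "near"
[1,2] (S/(PP\S))\PP  lex  "which"
[0,2] S/(PP\S)  <  k=1
[2,3] PP\S  lex  "dog"
[0,3] S  >  k=2
[3,4] (S/(NP\PP))\S  lex  "read"
[0,4] S/(NP\PP)  <  k=3
[4,5] PP  lex  "bone"
[5,6] (NP\PP)\PP  lex  "some"
[4,6] NP\PP  <  k=5
[0,6] S  >  k=4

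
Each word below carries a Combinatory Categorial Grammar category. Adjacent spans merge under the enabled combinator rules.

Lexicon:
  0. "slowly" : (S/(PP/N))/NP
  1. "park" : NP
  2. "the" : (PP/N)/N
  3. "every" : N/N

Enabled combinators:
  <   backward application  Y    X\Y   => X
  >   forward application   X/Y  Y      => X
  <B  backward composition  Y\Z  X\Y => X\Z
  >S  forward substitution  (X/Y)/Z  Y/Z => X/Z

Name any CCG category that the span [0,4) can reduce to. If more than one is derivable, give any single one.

S

[0,4] S   >
  [0,2] S/(PP/N)   >
    [0,1] "slowly" : (S/(PP/N))/NP
    [1,2] "park" : NP
  [2,4] PP/N   >S
    [2,3] "the" : (PP/N)/N
    [3,4] "every" : N/N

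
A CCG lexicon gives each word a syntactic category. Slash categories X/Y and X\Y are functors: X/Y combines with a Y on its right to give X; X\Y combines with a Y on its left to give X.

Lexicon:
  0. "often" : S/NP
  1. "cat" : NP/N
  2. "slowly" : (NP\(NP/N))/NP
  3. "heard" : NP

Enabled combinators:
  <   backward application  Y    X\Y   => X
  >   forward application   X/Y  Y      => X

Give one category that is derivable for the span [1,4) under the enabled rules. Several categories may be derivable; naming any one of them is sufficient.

[0,4] S   >
  [0,1] "often" : S/NP
  [1,4] NP   <
    [1,2] "cat" : NP/N
    [2,4] NP\(NP/N)   >
      [2,3] "slowly" : (NP\(NP/N))/NP
      [3,4] "heard" : NP

NP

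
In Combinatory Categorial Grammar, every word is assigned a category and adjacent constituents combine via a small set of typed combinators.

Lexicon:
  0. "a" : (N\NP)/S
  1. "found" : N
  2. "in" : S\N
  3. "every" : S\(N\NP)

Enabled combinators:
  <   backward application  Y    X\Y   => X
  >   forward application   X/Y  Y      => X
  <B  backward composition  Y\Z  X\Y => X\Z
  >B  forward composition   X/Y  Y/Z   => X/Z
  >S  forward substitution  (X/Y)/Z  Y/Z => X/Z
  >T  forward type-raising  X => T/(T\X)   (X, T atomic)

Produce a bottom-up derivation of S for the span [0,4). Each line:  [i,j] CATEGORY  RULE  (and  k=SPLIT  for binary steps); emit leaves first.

[0,1] (N\NP)/S  lex  "a"
[1,2] N  lex  "found"
[1,2] S/(S\N)  >T
[2,3] S\N  lex  "in"
[1,3] S  >  k=2
[0,3] N\NP  >  k=1
[3,4] S\(N\NP)  lex  "every"
[0,4] S  <  k=3

[0,4] S   <
  [0,3] N\NP   >
    [0,1] "a" : (N\NP)/S
    [1,3] S   >
      [1,2] S/(S\N)   >T
        [1,2] "found" : N
      [2,3] "in" : S\N
  [3,4] "every" : S\(N\NP)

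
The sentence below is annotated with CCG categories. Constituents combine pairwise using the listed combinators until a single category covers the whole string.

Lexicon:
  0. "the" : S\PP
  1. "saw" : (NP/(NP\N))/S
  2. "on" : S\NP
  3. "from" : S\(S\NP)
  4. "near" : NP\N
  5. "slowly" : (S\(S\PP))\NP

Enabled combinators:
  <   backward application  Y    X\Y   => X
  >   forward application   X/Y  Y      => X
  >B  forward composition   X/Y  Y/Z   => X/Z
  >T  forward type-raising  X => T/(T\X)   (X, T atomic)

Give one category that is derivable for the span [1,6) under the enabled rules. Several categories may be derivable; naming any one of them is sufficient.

S\(S\PP)

[0,6] S   <
  [0,1] "the" : S\PP
  [1,6] S\(S\PP)   <
    [1,5] NP   >
      [1,4] NP/(NP\N)   >
        [1,2] "saw" : (NP/(NP\N))/S
        [2,4] S   <
          [2,3] "on" : S\NP
          [3,4] "from" : S\(S\NP)
      [4,5] "near" : NP\N
    [5,6] "slowly" : (S\(S\PP))\NP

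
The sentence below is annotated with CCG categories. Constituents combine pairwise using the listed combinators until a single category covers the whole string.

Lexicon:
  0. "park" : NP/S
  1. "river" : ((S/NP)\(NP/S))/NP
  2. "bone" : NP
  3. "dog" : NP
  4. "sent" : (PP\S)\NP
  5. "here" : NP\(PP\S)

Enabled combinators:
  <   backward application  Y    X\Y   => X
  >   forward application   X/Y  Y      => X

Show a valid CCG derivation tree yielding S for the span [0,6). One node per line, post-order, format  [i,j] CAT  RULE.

[0,6] S   >
  [0,3] S/NP   <
    [0,1] "park" : NP/S
    [1,3] (S/NP)\(NP/S)   >
      [1,2] "river" : ((S/NP)\(NP/S))/NP
      [2,3] "bone" : NP
  [3,6] NP   <
    [3,5] PP\S   <
      [3,4] "dog" : NP
      [4,5] "sent" : (PP\S)\NP
    [5,6] "here" : NP\(PP\S)

[0,1] NP/S  lex  "park"
[1,2] ((S/NP)\(NP/S))/NP  lex  "river"
[2,3] NP  lex  "bone"
[1,3] (S/NP)\(NP/S)  >  k=2
[0,3] S/NP  <  k=1
[3,4] NP  lex  "dog"
[4,5] (PP\S)\NP  lex  "sent"
[3,5] PP\S  <  k=4
[5,6] NP\(PP\S)  lex  "here"
[3,6] NP  <  k=5
[0,6] S  >  k=3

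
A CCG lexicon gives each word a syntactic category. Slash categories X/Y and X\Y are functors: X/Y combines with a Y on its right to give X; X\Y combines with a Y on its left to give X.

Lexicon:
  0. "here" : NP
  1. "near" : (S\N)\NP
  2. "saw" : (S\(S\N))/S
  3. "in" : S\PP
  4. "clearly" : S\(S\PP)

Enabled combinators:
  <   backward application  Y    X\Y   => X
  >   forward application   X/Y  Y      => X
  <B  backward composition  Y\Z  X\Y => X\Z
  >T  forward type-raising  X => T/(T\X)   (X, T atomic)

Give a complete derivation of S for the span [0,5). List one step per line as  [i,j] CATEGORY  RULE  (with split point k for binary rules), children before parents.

[0,1] NP  lex  "here"
[1,2] (S\N)\NP  lex  "near"
[0,2] S\N  <  k=1
[2,3] (S\(S\N))/S  lex  "saw"
[3,4] S\PP  lex  "in"
[4,5] S\(S\PP)  lex  "clearly"
[3,5] S  <  k=4
[2,5] S\(S\N)  >  k=3
[0,5] S  <  k=2

[0,5] S   <
  [0,2] S\N   <
    [0,1] "here" : NP
    [1,2] "near" : (S\N)\NP
  [2,5] S\(S\N)   >
    [2,3] "saw" : (S\(S\N))/S
    [3,5] S   <
      [3,4] "in" : S\PP
      [4,5] "clearly" : S\(S\PP)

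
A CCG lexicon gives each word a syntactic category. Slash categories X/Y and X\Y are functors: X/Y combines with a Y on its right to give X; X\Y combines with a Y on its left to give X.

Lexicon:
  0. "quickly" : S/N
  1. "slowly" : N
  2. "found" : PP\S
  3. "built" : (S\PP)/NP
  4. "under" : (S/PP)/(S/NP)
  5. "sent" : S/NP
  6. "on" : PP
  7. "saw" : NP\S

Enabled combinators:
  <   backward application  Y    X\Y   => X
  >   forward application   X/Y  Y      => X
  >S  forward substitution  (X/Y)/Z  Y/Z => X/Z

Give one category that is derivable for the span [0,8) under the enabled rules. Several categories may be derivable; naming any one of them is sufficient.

S

[0,8] S   <
  [0,3] PP   <
    [0,2] S   >
      [0,1] "quickly" : S/N
      [1,2] "slowly" : N
    [2,3] "found" : PP\S
  [3,8] S\PP   >
    [3,4] "built" : (S\PP)/NP
    [4,8] NP   <
      [4,7] S   >
        [4,6] S/PP   >
          [4,5] "under" : (S/PP)/(S/NP)
          [5,6] "sent" : S/NP
        [6,7] "on" : PP
      [7,8] "saw" : NP\S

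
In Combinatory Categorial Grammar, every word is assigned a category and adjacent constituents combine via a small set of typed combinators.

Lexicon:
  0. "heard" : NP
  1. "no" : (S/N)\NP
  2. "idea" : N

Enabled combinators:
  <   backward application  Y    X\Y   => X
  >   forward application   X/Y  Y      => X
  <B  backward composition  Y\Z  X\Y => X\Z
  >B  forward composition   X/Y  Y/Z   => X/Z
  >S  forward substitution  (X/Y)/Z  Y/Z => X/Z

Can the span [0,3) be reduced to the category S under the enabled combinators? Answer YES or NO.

YES

[0,3] S   >
  [0,2] S/N   <
    [0,1] "heard" : NP
    [1,2] "no" : (S/N)\NP
  [2,3] "idea" : N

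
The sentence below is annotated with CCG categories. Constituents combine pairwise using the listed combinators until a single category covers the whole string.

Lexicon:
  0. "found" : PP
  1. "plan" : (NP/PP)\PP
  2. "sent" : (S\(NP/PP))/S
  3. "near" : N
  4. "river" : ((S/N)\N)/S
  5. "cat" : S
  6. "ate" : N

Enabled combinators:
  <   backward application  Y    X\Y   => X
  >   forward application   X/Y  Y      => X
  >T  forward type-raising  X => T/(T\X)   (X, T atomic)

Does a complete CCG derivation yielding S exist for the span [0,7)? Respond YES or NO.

[0,7] S   <
  [0,2] NP/PP   <
    [0,1] "found" : PP
    [1,2] "plan" : (NP/PP)\PP
  [2,7] S\(NP/PP)   >
    [2,3] "sent" : (S\(NP/PP))/S
    [3,7] S   >
      [3,6] S/N   <
        [3,4] "near" : N
        [4,6] (S/N)\N   >
          [4,5] "river" : ((S/N)\N)/S
          [5,6] "cat" : S
      [6,7] "ate" : N

YES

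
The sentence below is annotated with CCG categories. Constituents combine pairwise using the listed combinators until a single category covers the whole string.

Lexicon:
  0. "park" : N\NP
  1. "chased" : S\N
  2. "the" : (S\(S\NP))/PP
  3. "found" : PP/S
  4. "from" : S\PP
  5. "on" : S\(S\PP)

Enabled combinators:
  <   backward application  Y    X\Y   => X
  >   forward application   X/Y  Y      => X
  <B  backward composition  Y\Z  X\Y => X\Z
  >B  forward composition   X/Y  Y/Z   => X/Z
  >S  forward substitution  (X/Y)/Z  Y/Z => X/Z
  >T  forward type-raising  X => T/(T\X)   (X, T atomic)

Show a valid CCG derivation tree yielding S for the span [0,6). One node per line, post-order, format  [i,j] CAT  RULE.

[0,1] N\NP  lex  "park"
[1,2] S\N  lex  "chased"
[0,2] S\NP  <B  k=1
[2,3] (S\(S\NP))/PP  lex  "the"
[3,4] PP/S  lex  "found"
[4,5] S\PP  lex  "from"
[5,6] S\(S\PP)  lex  "on"
[4,6] S  <  k=5
[3,6] PP  >  k=4
[2,6] S\(S\NP)  >  k=3
[0,6] S  <  k=2

[0,6] S   <
  [0,2] S\NP   <B
    [0,1] "park" : N\NP
    [1,2] "chased" : S\N
  [2,6] S\(S\NP)   >
    [2,3] "the" : (S\(S\NP))/PP
    [3,6] PP   >
      [3,4] "found" : PP/S
      [4,6] S   <
        [4,5] "from" : S\PP
        [5,6] "on" : S\(S\PP)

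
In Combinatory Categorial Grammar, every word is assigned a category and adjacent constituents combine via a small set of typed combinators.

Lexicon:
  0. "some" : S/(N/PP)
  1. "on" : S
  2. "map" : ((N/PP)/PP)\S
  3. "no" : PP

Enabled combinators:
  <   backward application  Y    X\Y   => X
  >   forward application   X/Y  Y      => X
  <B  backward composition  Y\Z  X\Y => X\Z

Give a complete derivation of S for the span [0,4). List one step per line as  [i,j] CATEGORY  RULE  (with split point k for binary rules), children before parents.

[0,4] S   >
  [0,1] "some" : S/(N/PP)
  [1,4] N/PP   >
    [1,3] (N/PP)/PP   <
      [1,2] "on" : S
      [2,3] "map" : ((N/PP)/PP)\S
    [3,4] "no" : PP

[0,1] S/(N/PP)  lex  "some"
[1,2] S  lex  "on"
[2,3] ((N/PP)/PP)\S  lex  "map"
[1,3] (N/PP)/PP  <  k=2
[3,4] PP  lex  "no"
[1,4] N/PP  >  k=3
[0,4] S  >  k=1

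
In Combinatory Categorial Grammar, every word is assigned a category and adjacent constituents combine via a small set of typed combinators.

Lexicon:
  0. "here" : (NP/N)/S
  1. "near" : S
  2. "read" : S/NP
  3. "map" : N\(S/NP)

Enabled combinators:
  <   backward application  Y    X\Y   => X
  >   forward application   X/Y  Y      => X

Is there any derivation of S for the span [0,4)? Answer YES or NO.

(NP/N)/S S S/NP N\(S/NP)
CKY chart[0,4] = {NP}; S ∉ chart

NO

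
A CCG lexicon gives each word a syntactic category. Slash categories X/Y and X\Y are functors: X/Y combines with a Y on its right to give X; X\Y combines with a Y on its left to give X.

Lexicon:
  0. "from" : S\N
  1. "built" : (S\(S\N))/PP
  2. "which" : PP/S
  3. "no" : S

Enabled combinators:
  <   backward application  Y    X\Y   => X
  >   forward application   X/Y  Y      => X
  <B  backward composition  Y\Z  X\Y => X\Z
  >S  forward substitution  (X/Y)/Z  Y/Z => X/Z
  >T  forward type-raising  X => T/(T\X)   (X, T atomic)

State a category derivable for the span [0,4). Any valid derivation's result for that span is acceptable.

[0,4] S   <
  [0,1] "from" : S\N
  [1,4] S\(S\N)   >
    [1,2] "built" : (S\(S\N))/PP
    [2,4] PP   >
      [2,3] "which" : PP/S
      [3,4] "no" : S

S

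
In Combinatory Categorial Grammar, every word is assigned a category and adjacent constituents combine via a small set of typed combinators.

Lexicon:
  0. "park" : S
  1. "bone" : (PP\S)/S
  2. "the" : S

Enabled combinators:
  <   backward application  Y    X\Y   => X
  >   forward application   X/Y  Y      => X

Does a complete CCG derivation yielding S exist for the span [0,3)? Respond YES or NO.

S (PP\S)/S S
CKY chart[0,3] = {PP}; S ∉ chart

NO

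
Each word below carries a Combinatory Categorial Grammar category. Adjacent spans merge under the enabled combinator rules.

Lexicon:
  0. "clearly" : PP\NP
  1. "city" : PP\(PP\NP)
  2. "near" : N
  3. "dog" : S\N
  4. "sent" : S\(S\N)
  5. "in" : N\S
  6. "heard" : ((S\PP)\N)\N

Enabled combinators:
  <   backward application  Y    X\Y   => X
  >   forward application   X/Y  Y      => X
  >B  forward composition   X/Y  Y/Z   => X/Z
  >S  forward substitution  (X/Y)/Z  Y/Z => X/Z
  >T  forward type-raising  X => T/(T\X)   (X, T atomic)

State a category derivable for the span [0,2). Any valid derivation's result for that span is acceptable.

PP

[0,7] S   <
  [0,2] PP   <
    [0,1] "clearly" : PP\NP
    [1,2] "city" : PP\(PP\NP)
  [2,7] S\PP   <
    [2,3] "near" : N
    [3,7] (S\PP)\N   <
      [3,6] N   <
        [3,5] S   <
          [3,4] "dog" : S\N
          [4,5] "sent" : S\(S\N)
        [5,6] "in" : N\S
      [6,7] "heard" : ((S\PP)\N)\N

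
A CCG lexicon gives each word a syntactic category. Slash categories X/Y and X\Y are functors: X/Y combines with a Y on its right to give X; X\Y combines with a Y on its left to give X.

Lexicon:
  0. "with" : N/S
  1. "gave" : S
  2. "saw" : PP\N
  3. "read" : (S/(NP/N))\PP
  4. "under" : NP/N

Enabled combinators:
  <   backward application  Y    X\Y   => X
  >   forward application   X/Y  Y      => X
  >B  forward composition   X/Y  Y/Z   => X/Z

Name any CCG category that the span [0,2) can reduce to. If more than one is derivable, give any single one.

N

[0,5] S   >
  [0,4] S/(NP/N)   <
    [0,3] PP   <
      [0,2] N   >
        [0,1] "with" : N/S
        [1,2] "gave" : S
      [2,3] "saw" : PP\N
    [3,4] "read" : (S/(NP/N))\PP
  [4,5] "under" : NP/N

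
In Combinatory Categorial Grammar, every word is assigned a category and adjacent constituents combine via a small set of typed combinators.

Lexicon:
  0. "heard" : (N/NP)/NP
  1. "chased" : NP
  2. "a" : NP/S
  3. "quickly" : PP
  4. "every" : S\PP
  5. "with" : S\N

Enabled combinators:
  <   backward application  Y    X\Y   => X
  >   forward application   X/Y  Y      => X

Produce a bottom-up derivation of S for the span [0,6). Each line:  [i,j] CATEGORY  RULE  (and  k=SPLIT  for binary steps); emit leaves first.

[0,6] S   <
  [0,5] N   >
    [0,2] N/NP   >
      [0,1] "heard" : (N/NP)/NP
      [1,2] "chased" : NP
    [2,5] NP   >
      [2,3] "a" : NP/S
      [3,5] S   <
        [3,4] "quickly" : PP
        [4,5] "every" : S\PP
  [5,6] "with" : S\N

[0,1] (N/NP)/NP  lex  "heard"
[1,2] NP  lex  "chased"
[0,2] N/NP  >  k=1
[2,3] NP/S  lex  "a"
[3,4] PP  lex  "quickly"
[4,5] S\PP  lex  "every"
[3,5] S  <  k=4
[2,5] NP  >  k=3
[0,5] N  >  k=2
[5,6] S\N  lex  "with"
[0,6] S  <  k=5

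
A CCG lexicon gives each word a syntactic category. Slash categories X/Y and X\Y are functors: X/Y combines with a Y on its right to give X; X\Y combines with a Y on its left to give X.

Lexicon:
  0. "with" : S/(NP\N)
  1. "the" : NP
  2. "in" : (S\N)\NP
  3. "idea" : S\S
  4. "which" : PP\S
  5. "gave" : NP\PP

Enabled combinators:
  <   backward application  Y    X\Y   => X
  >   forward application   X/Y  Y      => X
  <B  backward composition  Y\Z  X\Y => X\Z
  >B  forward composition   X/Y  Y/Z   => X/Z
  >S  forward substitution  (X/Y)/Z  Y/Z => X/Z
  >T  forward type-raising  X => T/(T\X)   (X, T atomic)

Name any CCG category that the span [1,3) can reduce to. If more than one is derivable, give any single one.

S\N

[0,6] S   >
  [0,1] "with" : S/(NP\N)
  [1,6] NP\N   <B
    [1,3] S\N   <
      [1,2] "the" : NP
      [2,3] "in" : (S\N)\NP
    [3,6] NP\S   <B
      [3,4] "idea" : S\S
      [4,6] NP\S   <B
        [4,5] "which" : PP\S
        [5,6] "gave" : NP\PP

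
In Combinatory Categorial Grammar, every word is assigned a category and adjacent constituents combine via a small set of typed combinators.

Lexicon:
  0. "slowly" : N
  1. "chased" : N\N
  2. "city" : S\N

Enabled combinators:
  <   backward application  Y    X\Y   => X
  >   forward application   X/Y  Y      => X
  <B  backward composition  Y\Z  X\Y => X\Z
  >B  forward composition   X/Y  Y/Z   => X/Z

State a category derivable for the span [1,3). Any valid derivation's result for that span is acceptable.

[0,3] S   <
  [0,1] "slowly" : N
  [1,3] S\N   <B
    [1,2] "chased" : N\N
    [2,3] "city" : S\N

S\N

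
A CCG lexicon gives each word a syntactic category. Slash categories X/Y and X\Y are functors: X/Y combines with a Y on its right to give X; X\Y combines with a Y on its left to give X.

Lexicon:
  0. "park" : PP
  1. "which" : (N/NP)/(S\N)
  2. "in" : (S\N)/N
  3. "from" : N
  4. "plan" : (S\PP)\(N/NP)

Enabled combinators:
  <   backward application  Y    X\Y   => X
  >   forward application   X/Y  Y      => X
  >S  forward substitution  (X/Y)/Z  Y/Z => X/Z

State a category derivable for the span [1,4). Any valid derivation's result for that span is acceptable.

N/NP

[0,5] S   <
  [0,1] "park" : PP
  [1,5] S\PP   <
    [1,4] N/NP   >
      [1,2] "which" : (N/NP)/(S\N)
      [2,4] S\N   >
        [2,3] "in" : (S\N)/N
        [3,4] "from" : N
    [4,5] "plan" : (S\PP)\(N/NP)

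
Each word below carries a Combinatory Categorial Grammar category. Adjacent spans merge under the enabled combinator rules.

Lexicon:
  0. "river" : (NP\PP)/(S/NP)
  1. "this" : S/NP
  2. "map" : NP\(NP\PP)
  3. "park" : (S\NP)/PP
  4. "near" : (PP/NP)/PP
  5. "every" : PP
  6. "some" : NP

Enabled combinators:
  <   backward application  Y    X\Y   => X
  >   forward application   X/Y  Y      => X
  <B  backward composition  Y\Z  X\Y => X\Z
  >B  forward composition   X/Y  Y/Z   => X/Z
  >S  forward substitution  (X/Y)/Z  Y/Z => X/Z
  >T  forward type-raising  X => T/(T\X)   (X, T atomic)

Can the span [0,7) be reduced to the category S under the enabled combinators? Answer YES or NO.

YES

[0,7] S   <
  [0,3] NP   <
    [0,2] NP\PP   >
      [0,1] "river" : (NP\PP)/(S/NP)
      [1,2] "this" : S/NP
    [2,3] "map" : NP\(NP\PP)
  [3,7] S\NP   >
    [3,4] "park" : (S\NP)/PP
    [4,7] PP   >
      [4,6] PP/NP   >
        [4,5] "near" : (PP/NP)/PP
        [5,6] "every" : PP
      [6,7] "some" : NP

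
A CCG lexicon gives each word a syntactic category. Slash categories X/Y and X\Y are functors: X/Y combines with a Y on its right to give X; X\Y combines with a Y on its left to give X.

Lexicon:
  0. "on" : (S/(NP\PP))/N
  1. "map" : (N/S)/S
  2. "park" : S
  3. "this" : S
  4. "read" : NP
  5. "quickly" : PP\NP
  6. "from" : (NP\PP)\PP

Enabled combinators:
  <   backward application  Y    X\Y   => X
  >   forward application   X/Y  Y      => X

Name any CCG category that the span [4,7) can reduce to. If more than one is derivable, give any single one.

NP\PP

[0,7] S   >
  [0,4] S/(NP\PP)   >
    [0,1] "on" : (S/(NP\PP))/N
    [1,4] N   >
      [1,3] N/S   >
        [1,2] "map" : (N/S)/S
        [2,3] "park" : S
      [3,4] "this" : S
  [4,7] NP\PP   <
    [4,6] PP   <
      [4,5] "read" : NP
      [5,6] "quickly" : PP\NP
    [6,7] "from" : (NP\PP)\PP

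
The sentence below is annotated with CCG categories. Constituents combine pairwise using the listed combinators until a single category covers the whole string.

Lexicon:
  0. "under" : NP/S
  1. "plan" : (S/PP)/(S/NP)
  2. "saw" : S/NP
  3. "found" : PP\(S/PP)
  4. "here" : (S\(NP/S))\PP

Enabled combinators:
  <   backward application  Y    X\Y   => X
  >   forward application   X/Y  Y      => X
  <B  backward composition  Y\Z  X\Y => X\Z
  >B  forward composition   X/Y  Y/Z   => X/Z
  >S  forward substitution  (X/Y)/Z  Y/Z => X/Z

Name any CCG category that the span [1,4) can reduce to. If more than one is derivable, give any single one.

[0,5] S   <
  [0,1] "under" : NP/S
  [1,5] S\(NP/S)   <
    [1,4] PP   <
      [1,3] S/PP   >
        [1,2] "plan" : (S/PP)/(S/NP)
        [2,3] "saw" : S/NP
      [3,4] "found" : PP\(S/PP)
    [4,5] "here" : (S\(NP/S))\PP

PP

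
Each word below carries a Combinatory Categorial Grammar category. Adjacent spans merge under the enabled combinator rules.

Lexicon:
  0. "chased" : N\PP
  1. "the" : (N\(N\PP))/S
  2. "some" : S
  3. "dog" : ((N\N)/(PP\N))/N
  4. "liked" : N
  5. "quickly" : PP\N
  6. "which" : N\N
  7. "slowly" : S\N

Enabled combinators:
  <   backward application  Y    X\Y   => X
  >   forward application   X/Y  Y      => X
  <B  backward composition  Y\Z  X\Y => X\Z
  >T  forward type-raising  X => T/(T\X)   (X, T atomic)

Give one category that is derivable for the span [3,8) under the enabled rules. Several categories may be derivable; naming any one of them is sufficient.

S\N

[0,8] S   <
  [0,3] N   <
    [0,1] "chased" : N\PP
    [1,3] N\(N\PP)   >
      [1,2] "the" : (N\(N\PP))/S
      [2,3] "some" : S
  [3,8] S\N   <B
    [3,6] N\N   >
      [3,5] (N\N)/(PP\N)   >
        [3,4] "dog" : ((N\N)/(PP\N))/N
        [4,5] "liked" : N
      [5,6] "quickly" : PP\N
    [6,8] S\N   <B
      [6,7] "which" : N\N
      [7,8] "slowly" : S\N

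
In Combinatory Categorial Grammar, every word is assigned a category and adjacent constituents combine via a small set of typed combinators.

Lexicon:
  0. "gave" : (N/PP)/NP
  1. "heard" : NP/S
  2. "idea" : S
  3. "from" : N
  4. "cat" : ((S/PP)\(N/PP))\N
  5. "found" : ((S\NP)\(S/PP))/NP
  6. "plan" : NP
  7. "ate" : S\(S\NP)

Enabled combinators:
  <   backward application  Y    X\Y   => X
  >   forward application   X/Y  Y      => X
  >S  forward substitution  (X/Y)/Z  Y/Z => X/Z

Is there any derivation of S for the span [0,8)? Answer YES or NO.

[0,8] S   <
  [0,7] S\NP   <
    [0,5] S/PP   <
      [0,3] N/PP   >
        [0,1] "gave" : (N/PP)/NP
        [1,3] NP   >
          [1,2] "heard" : NP/S
          [2,3] "idea" : S
      [3,5] (S/PP)\(N/PP)   <
        [3,4] "from" : N
        [4,5] "cat" : ((S/PP)\(N/PP))\N
    [5,7] (S\NP)\(S/PP)   >
      [5,6] "found" : ((S\NP)\(S/PP))/NP
      [6,7] "plan" : NP
  [7,8] "ate" : S\(S\NP)

YES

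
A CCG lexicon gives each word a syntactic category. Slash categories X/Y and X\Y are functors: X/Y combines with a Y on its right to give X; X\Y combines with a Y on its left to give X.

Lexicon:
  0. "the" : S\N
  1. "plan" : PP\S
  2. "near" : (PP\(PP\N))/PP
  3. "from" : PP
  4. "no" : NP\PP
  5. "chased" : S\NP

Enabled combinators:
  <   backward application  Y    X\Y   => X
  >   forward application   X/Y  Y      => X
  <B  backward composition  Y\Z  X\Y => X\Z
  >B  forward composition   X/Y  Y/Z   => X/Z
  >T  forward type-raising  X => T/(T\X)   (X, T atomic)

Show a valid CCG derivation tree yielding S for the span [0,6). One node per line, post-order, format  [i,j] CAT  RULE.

[0,1] S\N  lex  "the"
[1,2] PP\S  lex  "plan"
[0,2] PP\N  <B  k=1
[2,3] (PP\(PP\N))/PP  lex  "near"
[3,4] PP  lex  "from"
[2,4] PP\(PP\N)  >  k=3
[0,4] PP  <  k=2
[4,5] NP\PP  lex  "no"
[5,6] S\NP  lex  "chased"
[4,6] S\PP  <B  k=5
[0,6] S  <  k=4

[0,6] S   <
  [0,4] PP   <
    [0,2] PP\N   <B
      [0,1] "the" : S\N
      [1,2] "plan" : PP\S
    [2,4] PP\(PP\N)   >
      [2,3] "near" : (PP\(PP\N))/PP
      [3,4] "from" : PP
  [4,6] S\PP   <B
    [4,5] "no" : NP\PP
    [5,6] "chased" : S\NP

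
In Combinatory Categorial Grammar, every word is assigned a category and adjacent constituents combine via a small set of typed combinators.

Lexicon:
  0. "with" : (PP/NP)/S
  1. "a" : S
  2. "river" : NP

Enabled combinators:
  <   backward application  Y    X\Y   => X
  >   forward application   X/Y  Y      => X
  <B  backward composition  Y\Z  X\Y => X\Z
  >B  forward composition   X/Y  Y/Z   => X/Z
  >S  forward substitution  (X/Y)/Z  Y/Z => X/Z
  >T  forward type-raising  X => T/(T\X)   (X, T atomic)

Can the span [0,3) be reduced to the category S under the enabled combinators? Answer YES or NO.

NO

(PP/NP)/S S NP
CKY chart[0,3] = {N/(N\PP), NP/(NP\PP), PP, PP/(NP\NP), PP/(PP\PP), S/(S\PP)}; S ∉ chart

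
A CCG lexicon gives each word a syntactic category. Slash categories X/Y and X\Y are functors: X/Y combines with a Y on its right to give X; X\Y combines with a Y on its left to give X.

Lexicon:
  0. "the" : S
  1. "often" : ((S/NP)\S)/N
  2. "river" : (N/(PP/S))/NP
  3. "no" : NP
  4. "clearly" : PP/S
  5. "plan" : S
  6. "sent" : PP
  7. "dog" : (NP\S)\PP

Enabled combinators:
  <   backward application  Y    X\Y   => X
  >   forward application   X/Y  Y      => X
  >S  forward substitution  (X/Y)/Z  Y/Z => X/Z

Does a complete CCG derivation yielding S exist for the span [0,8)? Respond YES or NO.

[0,8] S   >
  [0,5] S/NP   <
    [0,1] "the" : S
    [1,5] (S/NP)\S   >
      [1,2] "often" : ((S/NP)\S)/N
      [2,5] N   >
        [2,4] N/(PP/S)   >
          [2,3] "river" : (N/(PP/S))/NP
          [3,4] "no" : NP
        [4,5] "clearly" : PP/S
  [5,8] NP   <
    [5,6] "plan" : S
    [6,8] NP\S   <
      [6,7] "sent" : PP
      [7,8] "dog" : (NP\S)\PP

YES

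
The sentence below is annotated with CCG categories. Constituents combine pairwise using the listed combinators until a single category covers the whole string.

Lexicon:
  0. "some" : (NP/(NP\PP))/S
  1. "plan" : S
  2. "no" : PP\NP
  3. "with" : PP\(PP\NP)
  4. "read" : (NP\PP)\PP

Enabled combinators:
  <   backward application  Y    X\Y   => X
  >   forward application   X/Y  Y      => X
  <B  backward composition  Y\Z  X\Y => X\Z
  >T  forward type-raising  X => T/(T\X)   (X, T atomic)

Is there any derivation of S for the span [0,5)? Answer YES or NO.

NO

(NP/(NP\PP))/S S PP\NP PP\(PP\NP) (NP\PP)\PP
CKY chart[0,5] = {N/(N\NP), NP, NP/(NP\NP), PP/(PP\NP), S/(S\NP)}; S ∉ chart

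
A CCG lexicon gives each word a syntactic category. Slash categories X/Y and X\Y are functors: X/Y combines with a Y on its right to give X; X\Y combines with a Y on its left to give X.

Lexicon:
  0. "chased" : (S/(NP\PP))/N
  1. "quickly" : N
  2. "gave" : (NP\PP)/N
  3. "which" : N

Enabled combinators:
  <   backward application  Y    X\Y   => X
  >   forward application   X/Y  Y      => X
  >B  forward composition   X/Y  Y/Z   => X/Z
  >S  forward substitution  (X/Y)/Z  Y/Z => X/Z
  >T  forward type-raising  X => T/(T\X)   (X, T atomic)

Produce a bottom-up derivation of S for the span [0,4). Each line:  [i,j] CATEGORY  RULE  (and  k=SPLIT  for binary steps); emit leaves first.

[0,1] (S/(NP\PP))/N  lex  "chased"
[1,2] N  lex  "quickly"
[0,2] S/(NP\PP)  >  k=1
[2,3] (NP\PP)/N  lex  "gave"
[3,4] N  lex  "which"
[2,4] NP\PP  >  k=3
[0,4] S  >  k=2

[0,4] S   >
  [0,2] S/(NP\PP)   >
    [0,1] "chased" : (S/(NP\PP))/N
    [1,2] "quickly" : N
  [2,4] NP\PP   >
    [2,3] "gave" : (NP\PP)/N
    [3,4] "which" : N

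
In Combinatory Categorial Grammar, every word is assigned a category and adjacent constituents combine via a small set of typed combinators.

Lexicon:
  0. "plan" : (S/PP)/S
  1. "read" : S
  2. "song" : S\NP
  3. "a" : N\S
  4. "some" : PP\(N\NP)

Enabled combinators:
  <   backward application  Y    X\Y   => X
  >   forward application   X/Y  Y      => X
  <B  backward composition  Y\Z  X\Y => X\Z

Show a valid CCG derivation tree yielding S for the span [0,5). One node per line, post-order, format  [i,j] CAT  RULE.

[0,5] S   >
  [0,2] S/PP   >
    [0,1] "plan" : (S/PP)/S
    [1,2] "read" : S
  [2,5] PP   <
    [2,4] N\NP   <B
      [2,3] "song" : S\NP
      [3,4] "a" : N\S
    [4,5] "some" : PP\(N\NP)

[0,1] (S/PP)/S  lex  "plan"
[1,2] S  lex  "read"
[0,2] S/PP  >  k=1
[2,3] S\NP  lex  "song"
[3,4] N\S  lex  "a"
[2,4] N\NP  <B  k=3
[4,5] PP\(N\NP)  lex  "some"
[2,5] PP  <  k=4
[0,5] S  >  k=2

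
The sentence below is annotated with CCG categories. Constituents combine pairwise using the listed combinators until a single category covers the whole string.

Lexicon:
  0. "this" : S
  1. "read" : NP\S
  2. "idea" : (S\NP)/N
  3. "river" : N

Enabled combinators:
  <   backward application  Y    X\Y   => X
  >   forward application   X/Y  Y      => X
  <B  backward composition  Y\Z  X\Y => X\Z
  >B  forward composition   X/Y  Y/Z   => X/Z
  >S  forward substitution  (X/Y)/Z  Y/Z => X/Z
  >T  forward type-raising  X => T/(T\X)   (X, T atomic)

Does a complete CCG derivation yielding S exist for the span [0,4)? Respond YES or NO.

[0,4] S   <
  [0,2] NP   >
    [0,1] NP/(NP\S)   >T
      [0,1] "this" : S
    [1,2] "read" : NP\S
  [2,4] S\NP   >
    [2,3] "idea" : (S\NP)/N
    [3,4] "river" : N

YES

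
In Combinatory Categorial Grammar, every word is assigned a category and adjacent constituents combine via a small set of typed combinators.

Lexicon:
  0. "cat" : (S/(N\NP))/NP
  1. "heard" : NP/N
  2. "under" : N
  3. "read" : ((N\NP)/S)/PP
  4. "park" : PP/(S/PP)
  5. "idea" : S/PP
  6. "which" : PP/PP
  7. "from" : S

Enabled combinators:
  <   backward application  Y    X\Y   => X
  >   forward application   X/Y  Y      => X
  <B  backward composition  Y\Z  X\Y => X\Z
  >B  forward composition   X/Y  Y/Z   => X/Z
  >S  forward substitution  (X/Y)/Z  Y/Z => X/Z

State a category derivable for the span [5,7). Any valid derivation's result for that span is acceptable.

S/PP

[0,8] S   >
  [0,3] S/(N\NP)   >
    [0,1] "cat" : (S/(N\NP))/NP
    [1,3] NP   >
      [1,2] "heard" : NP/N
      [2,3] "under" : N
  [3,8] N\NP   >
    [3,7] (N\NP)/S   >
      [3,4] "read" : ((N\NP)/S)/PP
      [4,7] PP   >
        [4,5] "park" : PP/(S/PP)
        [5,7] S/PP   >B
          [5,6] "idea" : S/PP
          [6,7] "which" : PP/PP
    [7,8] "from" : S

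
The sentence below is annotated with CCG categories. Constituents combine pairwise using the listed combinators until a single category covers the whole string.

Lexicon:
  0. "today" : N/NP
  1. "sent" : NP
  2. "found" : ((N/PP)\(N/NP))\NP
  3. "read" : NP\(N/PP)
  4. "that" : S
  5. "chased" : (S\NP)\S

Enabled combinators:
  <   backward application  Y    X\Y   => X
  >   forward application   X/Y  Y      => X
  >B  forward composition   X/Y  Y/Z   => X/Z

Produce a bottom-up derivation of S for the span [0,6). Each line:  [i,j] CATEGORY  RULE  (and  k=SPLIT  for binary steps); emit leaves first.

[0,6] S   <
  [0,4] NP   <
    [0,3] N/PP   <
      [0,1] "today" : N/NP
      [1,3] (N/PP)\(N/NP)   <
        [1,2] "sent" : NP
        [2,3] "found" : ((N/PP)\(N/NP))\NP
    [3,4] "read" : NP\(N/PP)
  [4,6] S\NP   <
    [4,5] "that" : S
    [5,6] "chased" : (S\NP)\S

[0,1] N/NP  lex  "today"
[1,2] NP  lex  "sent"
[2,3] ((N/PP)\(N/NP))\NP  lex  "found"
[1,3] (N/PP)\(N/NP)  <  k=2
[0,3] N/PP  <  k=1
[3,4] NP\(N/PP)  lex  "read"
[0,4] NP  <  k=3
[4,5] S  lex  "that"
[5,6] (S\NP)\S  lex  "chased"
[4,6] S\NP  <  k=5
[0,6] S  <  k=4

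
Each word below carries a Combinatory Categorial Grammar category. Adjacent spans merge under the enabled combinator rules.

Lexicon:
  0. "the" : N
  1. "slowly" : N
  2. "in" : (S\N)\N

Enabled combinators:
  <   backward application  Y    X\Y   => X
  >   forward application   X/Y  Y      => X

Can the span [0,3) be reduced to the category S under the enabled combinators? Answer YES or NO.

YES

[0,3] S   <
  [0,1] "the" : N
  [1,3] S\N   <
    [1,2] "slowly" : N
    [2,3] "in" : (S\N)\N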